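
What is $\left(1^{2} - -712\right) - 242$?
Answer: $471$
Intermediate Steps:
$\left(1^{2} - -712\right) - 242 = \left(1 + \left(-918 + 1630\right)\right) - 242 = \left(1 + 712\right) - 242 = 713 - 242 = 471$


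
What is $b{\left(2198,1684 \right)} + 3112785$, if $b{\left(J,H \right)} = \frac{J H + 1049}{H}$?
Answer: $\frac{5245632421}{1684} \approx 3.115 \cdot 10^{6}$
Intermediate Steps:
$b{\left(J,H \right)} = \frac{1049 + H J}{H}$ ($b{\left(J,H \right)} = \frac{H J + 1049}{H} = \frac{1049 + H J}{H}$)
$b{\left(2198,1684 \right)} + 3112785 = \left(2198 + \frac{1049}{1684}\right) + 3112785 = \frac{3702481}{1684} + 3112785 = \frac{5245632421}{1684}$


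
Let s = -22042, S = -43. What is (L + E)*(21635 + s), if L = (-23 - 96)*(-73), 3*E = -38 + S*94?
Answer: -2982089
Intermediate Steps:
E = -1360 (E = (-38 - 43*94)/3 = (-38 - 4042)/3 = (1/3)*(-4080) = -1360)
L = 8687 (L = -119*(-73) = 8687)
(L + E)*(21635 + s) = (8687 - 1360)*(21635 - 22042) = 7327*(-407) = -2982089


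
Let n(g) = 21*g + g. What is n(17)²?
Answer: 139876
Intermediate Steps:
n(g) = 22*g
n(17)² = (22*17)² = 374² = 139876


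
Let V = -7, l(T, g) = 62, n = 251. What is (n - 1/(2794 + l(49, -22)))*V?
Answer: -716855/408 ≈ -1757.0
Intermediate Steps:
(n - 1/(2794 + l(49, -22)))*V = (251 - 1/(2794 + 62))*(-7) = (251 - 1/2856)*(-7) = (716855/2856)*(-7) = -716855/408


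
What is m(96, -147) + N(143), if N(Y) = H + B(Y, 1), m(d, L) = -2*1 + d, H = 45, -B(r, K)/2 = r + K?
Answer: -149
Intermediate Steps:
B(r, K) = -2*K - 2*r (B(r, K) = -2*(r + K) = -2*(K + r) = -2*K - 2*r)
m(d, L) = -2 + d
N(Y) = 43 - 2*Y (N(Y) = 45 + (-2*1 - 2*Y) = 45 + (-2 - 2*Y) = 43 - 2*Y)
m(96, -147) + N(143) = (-2 + 96) + (43 - 2*143) = 94 + (43 - 286) = 94 - 243 = -149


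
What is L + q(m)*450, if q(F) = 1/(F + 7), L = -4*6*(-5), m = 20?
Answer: 410/3 ≈ 136.67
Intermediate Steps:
L = 120 (L = -24*(-5) = 120)
q(F) = 1/(7 + F)
L + q(m)*450 = 120 + 450/(7 + 20) = 120 + 450/27 = 120 + (1/27)*450 = 120 + 50/3 = 410/3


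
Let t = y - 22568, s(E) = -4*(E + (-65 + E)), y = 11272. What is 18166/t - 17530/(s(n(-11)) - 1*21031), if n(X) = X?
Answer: -88854249/116817584 ≈ -0.76062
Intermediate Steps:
s(E) = 260 - 8*E (s(E) = -4*(-65 + 2*E) = 260 - 8*E)
t = -11296 (t = 11272 - 22568 = -11296)
18166/t - 17530/(s(n(-11)) - 1*21031) = 18166/(-11296) - 17530/((260 - 8*(-11)) - 1*21031) = 18166*(-1/11296) - 17530/((260 + 88) - 21031) = -9083/5648 - 17530/(348 - 21031) = -9083/5648 - 17530/(-20683) = -9083/5648 - 17530*(-1/20683) = -9083/5648 + 17530/20683 = -88854249/116817584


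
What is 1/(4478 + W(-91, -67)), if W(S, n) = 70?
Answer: 1/4548 ≈ 0.00021988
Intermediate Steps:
1/(4478 + W(-91, -67)) = 1/(4478 + 70) = 1/4548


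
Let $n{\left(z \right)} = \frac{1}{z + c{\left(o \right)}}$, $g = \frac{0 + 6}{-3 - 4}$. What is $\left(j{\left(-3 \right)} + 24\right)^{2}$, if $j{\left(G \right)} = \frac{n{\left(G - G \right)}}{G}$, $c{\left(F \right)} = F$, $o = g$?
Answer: $\frac{192721}{324} \approx 594.82$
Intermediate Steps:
$g = - \frac{6}{7}$ ($g = \frac{6}{-7} = 6 \left(- \frac{1}{7}\right) = - \frac{6}{7} \approx -0.85714$)
$o = - \frac{6}{7} \approx -0.85714$
$n{\left(z \right)} = \frac{1}{- \frac{6}{7} + z}$ ($n{\left(z \right)} = \frac{1}{z - \frac{6}{7}} = \frac{1}{- \frac{6}{7} + z}$)
$j{\left(G \right)} = - \frac{7}{6 G}$ ($j{\left(G \right)} = \frac{7 \frac{1}{-6 + 7 \left(G - G\right)}}{G} = \frac{7 \frac{1}{-6 + 7 \cdot 0}}{G} = \frac{7 \frac{1}{-6 + 0}}{G} = \frac{7 \frac{1}{-6}}{G} = \frac{7 \left(- \frac{1}{6}\right)}{G} = - \frac{7}{6 G}$)
$\left(j{\left(-3 \right)} + 24\right)^{2} = \left(- \frac{7}{6 \left(-3\right)} + 24\right)^{2} = \left(\left(- \frac{7}{6}\right) \left(- \frac{1}{3}\right) + 24\right)^{2} = \left(\frac{7}{18} + 24\right)^{2} = \left(\frac{439}{18}\right)^{2} = \frac{192721}{324}$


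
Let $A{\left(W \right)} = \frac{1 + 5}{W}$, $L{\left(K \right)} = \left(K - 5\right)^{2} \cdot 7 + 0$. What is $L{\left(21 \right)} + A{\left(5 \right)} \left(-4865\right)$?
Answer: $-4046$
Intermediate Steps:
$L{\left(K \right)} = 7 \left(-5 + K\right)^{2}$ ($L{\left(K \right)} = \left(-5 + K\right)^{2} \cdot 7 + 0 = 7 \left(-5 + K\right)^{2} + 0 = 7 \left(-5 + K\right)^{2}$)
$A{\left(W \right)} = \frac{6}{W}$
$L{\left(21 \right)} + A{\left(5 \right)} \left(-4865\right) = 7 \left(-5 + 21\right)^{2} + \frac{6}{5} \left(-4865\right) = 7 \cdot 16^{2} + 6 \cdot \frac{1}{5} \left(-4865\right) = 7 \cdot 256 + \frac{6}{5} \left(-4865\right) = 1792 - 5838 = -4046$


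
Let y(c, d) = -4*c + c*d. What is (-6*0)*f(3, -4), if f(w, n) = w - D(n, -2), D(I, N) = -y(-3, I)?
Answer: 0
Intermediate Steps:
D(I, N) = -12 + 3*I (D(I, N) = -(-3)*(-4 + I) = -(12 - 3*I) = -12 + 3*I)
f(w, n) = 12 + w - 3*n (f(w, n) = w - (-12 + 3*n) = w + (12 - 3*n) = 12 + w - 3*n)
(-6*0)*f(3, -4) = (-6*0)*(12 + 3 - 3*(-4)) = 0*(12 + 3 + 12) = 0*27 = 0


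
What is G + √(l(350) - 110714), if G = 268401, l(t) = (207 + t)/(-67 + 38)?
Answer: 268401 + 3*I*√10347403/29 ≈ 2.684e+5 + 332.77*I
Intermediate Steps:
l(t) = -207/29 - t/29 (l(t) = (207 + t)/(-29) = (207 + t)*(-1/29) = -207/29 - t/29)
G + √(l(350) - 110714) = 268401 + √((-207/29 - 1/29*350) - 110714) = 268401 + √((-207/29 - 350/29) - 110714) = 268401 + √(-557/29 - 110714) = 268401 + √(-3211263/29) = 268401 + 3*I*√10347403/29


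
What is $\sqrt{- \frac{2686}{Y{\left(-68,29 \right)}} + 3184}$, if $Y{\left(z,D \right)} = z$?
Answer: $\frac{\sqrt{12894}}{2} \approx 56.776$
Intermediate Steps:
$\sqrt{- \frac{2686}{Y{\left(-68,29 \right)}} + 3184} = \sqrt{- \frac{2686}{-68} + 3184} = \sqrt{\left(-2686\right) \left(- \frac{1}{68}\right) + 3184} = \sqrt{\frac{79}{2} + 3184} = \sqrt{\frac{6447}{2}} = \frac{\sqrt{12894}}{2}$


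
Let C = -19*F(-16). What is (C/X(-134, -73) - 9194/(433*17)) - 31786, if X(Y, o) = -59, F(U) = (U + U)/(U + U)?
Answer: -13805030601/434299 ≈ -31787.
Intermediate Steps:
F(U) = 1 (F(U) = (2*U)/((2*U)) = (2*U)*(1/(2*U)) = 1)
C = -19 (C = -19*1 = -19)
(C/X(-134, -73) - 9194/(433*17)) - 31786 = (-19/(-59) - 9194/(433*17)) - 31786 = (-19*(-1/59) - 9194/7361) - 31786 = (19/59 - 9194*1/7361) - 31786 = (19/59 - 9194/7361) - 31786 = -402587/434299 - 31786 = -13805030601/434299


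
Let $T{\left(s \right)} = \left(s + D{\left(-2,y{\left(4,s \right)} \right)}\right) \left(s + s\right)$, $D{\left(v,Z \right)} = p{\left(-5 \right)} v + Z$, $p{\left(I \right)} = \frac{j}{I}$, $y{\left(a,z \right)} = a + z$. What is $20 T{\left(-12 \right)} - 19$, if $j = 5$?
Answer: $8621$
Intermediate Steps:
$p{\left(I \right)} = \frac{5}{I}$
$D{\left(v,Z \right)} = Z - v$ ($D{\left(v,Z \right)} = \frac{5}{-5} v + Z = 5 \left(- \frac{1}{5}\right) v + Z = - v + Z = Z - v$)
$T{\left(s \right)} = 2 s \left(6 + 2 s\right)$ ($T{\left(s \right)} = \left(s + \left(\left(4 + s\right) - -2\right)\right) \left(s + s\right) = \left(s + \left(\left(4 + s\right) + 2\right)\right) 2 s = \left(s + \left(6 + s\right)\right) 2 s = \left(6 + 2 s\right) 2 s = 2 s \left(6 + 2 s\right)$)
$20 T{\left(-12 \right)} - 19 = 20 \cdot 4 \left(-12\right) \left(3 - 12\right) - 19 = 20 \cdot 4 \left(-12\right) \left(-9\right) - 19 = 20 \cdot 432 - 19 = 8640 - 19 = 8621$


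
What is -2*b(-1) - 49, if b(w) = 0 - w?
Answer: -51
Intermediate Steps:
b(w) = -w
-2*b(-1) - 49 = -(-2)*(-1) - 49 = -2*1 - 49 = -2 - 49 = -51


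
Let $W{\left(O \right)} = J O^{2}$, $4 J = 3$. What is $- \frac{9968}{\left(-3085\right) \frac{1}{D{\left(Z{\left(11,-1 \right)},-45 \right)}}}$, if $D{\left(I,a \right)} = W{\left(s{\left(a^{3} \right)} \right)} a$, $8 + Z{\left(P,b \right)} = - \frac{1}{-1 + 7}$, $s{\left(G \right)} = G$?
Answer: $- \frac{558710566312500}{617} \approx -9.0553 \cdot 10^{11}$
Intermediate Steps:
$J = \frac{3}{4}$ ($J = \frac{1}{4} \cdot 3 = \frac{3}{4} \approx 0.75$)
$W{\left(O \right)} = \frac{3 O^{2}}{4}$
$Z{\left(P,b \right)} = - \frac{49}{6}$ ($Z{\left(P,b \right)} = -8 - \frac{1}{-1 + 7} = -8 - \frac{1}{6} = - \frac{49}{6}$)
$D{\left(I,a \right)} = \frac{3 a^{7}}{4}$ ($D{\left(I,a \right)} = \frac{3 \left(a^{3}\right)^{2}}{4} a = \frac{3 a^{6}}{4} a = \frac{3 a^{7}}{4}$)
$- \frac{9968}{\left(-3085\right) \frac{1}{D{\left(Z{\left(11,-1 \right)},-45 \right)}}} = - \frac{9968}{\left(-3085\right) \frac{1}{\frac{3}{4} \left(-45\right)^{7}}} = - \frac{9968}{\left(-3085\right) \frac{1}{\frac{3}{4} \left(-373669453125\right)}} = - \frac{9968}{\left(-3085\right) \frac{1}{- \frac{1121008359375}{4}}} = - \frac{9968}{\left(-3085\right) \left(- \frac{4}{1121008359375}\right)} = - \frac{9968}{\frac{2468}{224201671875}} = \left(-9968\right) \frac{224201671875}{2468} = - \frac{558710566312500}{617}$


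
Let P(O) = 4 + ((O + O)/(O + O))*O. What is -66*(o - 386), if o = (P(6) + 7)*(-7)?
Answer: 33330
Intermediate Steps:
P(O) = 4 + O (P(O) = 4 + ((2*O)/((2*O)))*O = 4 + ((2*O)*(1/(2*O)))*O = 4 + 1*O = 4 + O)
o = -119 (o = ((4 + 6) + 7)*(-7) = (10 + 7)*(-7) = 17*(-7) = -119)
-66*(o - 386) = -66*(-119 - 386) = -66*(-505) = 33330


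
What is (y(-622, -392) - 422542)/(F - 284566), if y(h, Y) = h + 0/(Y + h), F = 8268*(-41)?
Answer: 211582/311777 ≈ 0.67863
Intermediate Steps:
F = -338988
y(h, Y) = h (y(h, Y) = h + 0 = h)
(y(-622, -392) - 422542)/(F - 284566) = (-622 - 422542)/(-338988 - 284566) = -423164/(-623554) = -423164*(-1/623554) = 211582/311777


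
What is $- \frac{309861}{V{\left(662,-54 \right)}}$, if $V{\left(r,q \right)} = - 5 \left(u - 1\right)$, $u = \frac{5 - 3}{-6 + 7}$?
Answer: $\frac{309861}{5} \approx 61972.0$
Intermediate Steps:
$u = 2$ ($u = \frac{2}{1} = 2 \cdot 1 = 2$)
$V{\left(r,q \right)} = -5$ ($V{\left(r,q \right)} = - 5 \left(2 - 1\right) = \left(-5\right) 1 = -5$)
$- \frac{309861}{V{\left(662,-54 \right)}} = - \frac{309861}{-5} = \left(-309861\right) \left(- \frac{1}{5}\right) = \frac{309861}{5}$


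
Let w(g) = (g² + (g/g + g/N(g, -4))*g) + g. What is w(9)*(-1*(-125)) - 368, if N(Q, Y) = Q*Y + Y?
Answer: 94031/8 ≈ 11754.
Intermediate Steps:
N(Q, Y) = Y + Q*Y
w(g) = g + g² + g*(1 + g/(-4 - 4*g)) (w(g) = (g² + (g/g + g/((-4*(1 + g))))*g) + g = (g² + (1 + g/(-4 - 4*g))*g) + g = (g² + g*(1 + g/(-4 - 4*g))) + g = g + g² + g*(1 + g/(-4 - 4*g)))
w(9)*(-1*(-125)) - 368 = ((¼)*9*(8 + 4*9² + 11*9)/(1 + 9))*(-1*(-125)) - 368 = ((¼)*9*(8 + 4*81 + 99)/10)*125 - 368 = ((¼)*9*(⅒)*(8 + 324 + 99))*125 - 368 = ((¼)*9*(⅒)*431)*125 - 368 = (3879/40)*125 - 368 = 96975/8 - 368 = 94031/8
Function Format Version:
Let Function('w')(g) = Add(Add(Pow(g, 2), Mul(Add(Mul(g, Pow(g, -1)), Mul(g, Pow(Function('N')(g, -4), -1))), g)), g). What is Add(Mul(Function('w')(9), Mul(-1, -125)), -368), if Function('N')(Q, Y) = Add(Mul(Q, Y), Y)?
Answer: Rational(94031, 8) ≈ 11754.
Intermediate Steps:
Function('N')(Q, Y) = Add(Y, Mul(Q, Y))
Function('w')(g) = Add(g, Pow(g, 2), Mul(g, Add(1, Mul(g, Pow(Add(-4, Mul(-4, g)), -1))))) (Function('w')(g) = Add(Add(Pow(g, 2), Mul(Add(Mul(g, Pow(g, -1)), Mul(g, Pow(Mul(-4, Add(1, g)), -1))), g)), g) = Add(Add(Pow(g, 2), Mul(Add(1, Mul(g, Pow(Add(-4, Mul(-4, g)), -1))), g)), g) = Add(Add(Pow(g, 2), Mul(g, Add(1, Mul(g, Pow(Add(-4, Mul(-4, g)), -1))))), g) = Add(g, Pow(g, 2), Mul(g, Add(1, Mul(g, Pow(Add(-4, Mul(-4, g)), -1))))))
Add(Mul(Function('w')(9), Mul(-1, -125)), -368) = Add(Mul(Mul(Rational(1, 4), 9, Pow(Add(1, 9), -1), Add(8, Mul(4, Pow(9, 2)), Mul(11, 9))), Mul(-1, -125)), -368) = Add(Mul(Mul(Rational(1, 4), 9, Pow(10, -1), Add(8, Mul(4, 81), 99)), 125), -368) = Add(Mul(Mul(Rational(1, 4), 9, Rational(1, 10), Add(8, 324, 99)), 125), -368) = Add(Mul(Mul(Rational(1, 4), 9, Rational(1, 10), 431), 125), -368) = Add(Mul(Rational(3879, 40), 125), -368) = Add(Rational(96975, 8), -368) = Rational(94031, 8)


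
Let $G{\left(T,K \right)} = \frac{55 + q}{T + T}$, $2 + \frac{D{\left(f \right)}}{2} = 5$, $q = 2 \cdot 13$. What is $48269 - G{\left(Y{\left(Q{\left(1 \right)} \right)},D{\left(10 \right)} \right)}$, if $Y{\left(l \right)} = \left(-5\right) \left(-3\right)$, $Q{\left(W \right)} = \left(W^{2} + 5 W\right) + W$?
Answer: $\frac{482663}{10} \approx 48266.0$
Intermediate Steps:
$Q{\left(W \right)} = W^{2} + 6 W$
$q = 26$
$Y{\left(l \right)} = 15$
$D{\left(f \right)} = 6$ ($D{\left(f \right)} = -4 + 2 \cdot 5 = -4 + 10 = 6$)
$G{\left(T,K \right)} = \frac{81}{2 T}$ ($G{\left(T,K \right)} = \frac{55 + 26}{T + T} = \frac{81}{2 T}$)
$48269 - G{\left(Y{\left(Q{\left(1 \right)} \right)},D{\left(10 \right)} \right)} = 48269 - \frac{81}{2 \cdot 15} = 48269 - \frac{81}{2} \cdot \frac{1}{15} = 48269 - \frac{27}{10} = \frac{482663}{10}$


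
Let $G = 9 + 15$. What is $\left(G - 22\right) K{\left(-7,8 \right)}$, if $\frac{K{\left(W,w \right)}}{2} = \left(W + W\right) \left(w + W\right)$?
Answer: $-56$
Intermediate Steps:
$K{\left(W,w \right)} = 4 W \left(W + w\right)$ ($K{\left(W,w \right)} = 2 \left(W + W\right) \left(w + W\right) = 2 \cdot 2 W \left(W + w\right) = 4 W \left(W + w\right)$)
$G = 24$
$\left(G - 22\right) K{\left(-7,8 \right)} = \left(24 - 22\right) 4 \left(-7\right) \left(-7 + 8\right) = 2 \cdot 4 \left(-7\right) 1 = 2 \left(-28\right) = -56$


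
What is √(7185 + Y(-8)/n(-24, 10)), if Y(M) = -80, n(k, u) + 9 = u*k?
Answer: √445497105/249 ≈ 84.766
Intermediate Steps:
n(k, u) = -9 + k*u (n(k, u) = -9 + u*k = -9 + k*u)
√(7185 + Y(-8)/n(-24, 10)) = √(7185 - 80/(-9 - 24*10)) = √(7185 - 80/(-9 - 240)) = √(7185 - 80/(-249)) = √(7185 - 80*(-1/249)) = √(7185 + 80/249) = √(1789145/249) = √445497105/249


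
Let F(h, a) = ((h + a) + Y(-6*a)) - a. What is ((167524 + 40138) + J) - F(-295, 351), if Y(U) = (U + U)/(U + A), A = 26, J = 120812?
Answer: 13150679/40 ≈ 3.2877e+5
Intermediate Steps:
Y(U) = 2*U/(26 + U) (Y(U) = (U + U)/(U + 26) = (2*U)/(26 + U) = 2*U/(26 + U))
F(h, a) = h - 12*a/(26 - 6*a) (F(h, a) = ((h + a) + 2*(-6*a)/(26 - 6*a)) - a = ((a + h) - 12*a/(26 - 6*a)) - a = (a + h - 12*a/(26 - 6*a)) - a = h - 12*a/(26 - 6*a))
((167524 + 40138) + J) - F(-295, 351) = ((167524 + 40138) + 120812) - (6*351 - 295*(-13 + 3*351))/(-13 + 3*351) = (207662 + 120812) - (2106 - 295*(-13 + 1053))/(-13 + 1053) = 328474 - (2106 - 295*1040)/1040 = 328474 - (2106 - 306800)/1040 = 328474 - (-304694)/1040 = 328474 - 1*(-11719/40) = 328474 + 11719/40 = 13150679/40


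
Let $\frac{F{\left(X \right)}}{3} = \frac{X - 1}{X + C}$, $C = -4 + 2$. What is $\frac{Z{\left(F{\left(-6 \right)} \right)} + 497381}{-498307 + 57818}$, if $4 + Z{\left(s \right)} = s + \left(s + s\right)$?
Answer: $- \frac{3979079}{3523912} \approx -1.1292$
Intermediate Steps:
$C = -2$
$F{\left(X \right)} = \frac{3 \left(-1 + X\right)}{-2 + X}$ ($F{\left(X \right)} = 3 \frac{X - 1}{X - 2} = 3 \frac{-1 + X}{-2 + X} = \frac{3 \left(-1 + X\right)}{-2 + X}$)
$Z{\left(s \right)} = -4 + 3 s$ ($Z{\left(s \right)} = -4 + \left(s + \left(s + s\right)\right) = -4 + \left(s + 2 s\right) = -4 + 3 s$)
$\frac{Z{\left(F{\left(-6 \right)} \right)} + 497381}{-498307 + 57818} = \frac{\left(-4 + 3 \frac{3 \left(-1 - 6\right)}{-2 - 6}\right) + 497381}{-498307 + 57818} = \frac{\left(-4 + 3 \cdot 3 \frac{1}{-8} \left(-7\right)\right) + 497381}{-440489} = \left(\left(-4 + 3 \cdot 3 \left(- \frac{1}{8}\right) \left(-7\right)\right) + 497381\right) \left(- \frac{1}{440489}\right) = \left(\left(-4 + 3 \cdot \frac{21}{8}\right) + 497381\right) \left(- \frac{1}{440489}\right) = \left(\left(-4 + \frac{63}{8}\right) + 497381\right) \left(- \frac{1}{440489}\right) = \left(\frac{31}{8} + 497381\right) \left(- \frac{1}{440489}\right) = \frac{3979079}{8} \left(- \frac{1}{440489}\right) = - \frac{3979079}{3523912}$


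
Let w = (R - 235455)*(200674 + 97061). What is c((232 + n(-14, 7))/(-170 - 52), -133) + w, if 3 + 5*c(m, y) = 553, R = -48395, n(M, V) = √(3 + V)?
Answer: -84512079640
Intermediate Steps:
c(m, y) = 110 (c(m, y) = -⅗ + (⅕)*553 = -⅗ + 553/5 = 110)
w = -84512079750 (w = (-48395 - 235455)*(200674 + 97061) = -283850*297735 = -84512079750)
c((232 + n(-14, 7))/(-170 - 52), -133) + w = 110 - 84512079750 = -84512079640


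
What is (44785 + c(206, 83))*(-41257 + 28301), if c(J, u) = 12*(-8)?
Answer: -578990684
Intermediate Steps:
c(J, u) = -96
(44785 + c(206, 83))*(-41257 + 28301) = (44785 - 96)*(-41257 + 28301) = 44689*(-12956) = -578990684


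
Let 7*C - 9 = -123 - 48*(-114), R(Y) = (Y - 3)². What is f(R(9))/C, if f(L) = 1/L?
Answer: 7/192888 ≈ 3.6290e-5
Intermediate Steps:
R(Y) = (-3 + Y)²
C = 5358/7 (C = 9/7 + (-123 - 48*(-114))/7 = 9/7 + (-123 + 5472)/7 = 9/7 + (⅐)*5349 = 9/7 + 5349/7 = 5358/7 ≈ 765.43)
f(R(9))/C = 1/(((-3 + 9)²)*(5358/7)) = (7/5358)/6² = (7/5358)/36 = (1/36)*(7/5358) = 7/192888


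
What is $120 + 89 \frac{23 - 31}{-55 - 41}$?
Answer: $\frac{1529}{12} \approx 127.42$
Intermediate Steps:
$120 + 89 \frac{23 - 31}{-55 - 41} = 120 + 89 \left(- \frac{8}{-96}\right) = 120 + 89 \left(\left(-8\right) \left(- \frac{1}{96}\right)\right) = 120 + 89 \cdot \frac{1}{12} = 120 + \frac{89}{12} = \frac{1529}{12}$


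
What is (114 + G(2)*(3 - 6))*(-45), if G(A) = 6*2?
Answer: -3510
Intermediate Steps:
G(A) = 12
(114 + G(2)*(3 - 6))*(-45) = (114 + 12*(3 - 6))*(-45) = (114 + 12*(-3))*(-45) = (114 - 36)*(-45) = 78*(-45) = -3510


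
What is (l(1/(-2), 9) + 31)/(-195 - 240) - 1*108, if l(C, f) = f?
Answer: -9404/87 ≈ -108.09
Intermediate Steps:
(l(1/(-2), 9) + 31)/(-195 - 240) - 1*108 = (9 + 31)/(-195 - 240) - 1*108 = 40/(-435) - 108 = 40*(-1/435) - 108 = -8/87 - 108 = -9404/87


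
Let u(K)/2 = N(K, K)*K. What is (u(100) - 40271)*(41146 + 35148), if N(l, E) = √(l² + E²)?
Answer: -3072435674 + 1525880000*√2 ≈ -9.1452e+8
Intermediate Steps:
N(l, E) = √(E² + l²)
u(K) = 2*K*√2*√(K²) (u(K) = 2*(√(K² + K²)*K) = 2*(√(2*K²)*K) = 2*((√2*√(K²))*K) = 2*(K*√2*√(K²)) = 2*K*√2*√(K²))
(u(100) - 40271)*(41146 + 35148) = (2*100*√2*√(100²) - 40271)*(41146 + 35148) = (2*100*√2*√10000 - 40271)*76294 = (2*100*√2*100 - 40271)*76294 = (20000*√2 - 40271)*76294 = (-40271 + 20000*√2)*76294 = -3072435674 + 1525880000*√2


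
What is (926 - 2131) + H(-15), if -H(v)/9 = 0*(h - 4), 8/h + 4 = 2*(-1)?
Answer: -1205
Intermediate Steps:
h = -4/3 (h = 8/(-4 + 2*(-1)) = 8/(-4 - 2) = 8/(-6) = 8*(-⅙) = -4/3 ≈ -1.3333)
H(v) = 0 (H(v) = -0*(-4/3 - 4) = -0*(-16)/3 = -9*0 = 0)
(926 - 2131) + H(-15) = (926 - 2131) + 0 = -1205 + 0 = -1205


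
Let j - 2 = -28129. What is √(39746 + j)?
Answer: 3*√1291 ≈ 107.79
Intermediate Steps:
j = -28127 (j = 2 - 28129 = -28127)
√(39746 + j) = √(39746 - 28127) = √11619 = 3*√1291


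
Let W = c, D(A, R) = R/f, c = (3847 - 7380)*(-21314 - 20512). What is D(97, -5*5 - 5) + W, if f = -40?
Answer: 591085035/4 ≈ 1.4777e+8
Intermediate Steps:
c = 147771258 (c = -3533*(-41826) = 147771258)
D(A, R) = -R/40 (D(A, R) = R/(-40) = R*(-1/40) = -R/40)
W = 147771258
D(97, -5*5 - 5) + W = -(-5*5 - 5)/40 + 147771258 = -(-25 - 5)/40 + 147771258 = -1/40*(-30) + 147771258 = ¾ + 147771258 = 591085035/4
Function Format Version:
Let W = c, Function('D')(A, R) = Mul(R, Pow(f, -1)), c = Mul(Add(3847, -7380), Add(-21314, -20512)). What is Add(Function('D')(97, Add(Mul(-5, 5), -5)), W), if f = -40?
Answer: Rational(591085035, 4) ≈ 1.4777e+8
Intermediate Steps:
c = 147771258 (c = Mul(-3533, -41826) = 147771258)
Function('D')(A, R) = Mul(Rational(-1, 40), R) (Function('D')(A, R) = Mul(R, Pow(-40, -1)) = Mul(R, Rational(-1, 40)) = Mul(Rational(-1, 40), R))
W = 147771258
Add(Function('D')(97, Add(Mul(-5, 5), -5)), W) = Add(Mul(Rational(-1, 40), Add(Mul(-5, 5), -5)), 147771258) = Add(Mul(Rational(-1, 40), Add(-25, -5)), 147771258) = Add(Mul(Rational(-1, 40), -30), 147771258) = Add(Rational(3, 4), 147771258) = Rational(591085035, 4)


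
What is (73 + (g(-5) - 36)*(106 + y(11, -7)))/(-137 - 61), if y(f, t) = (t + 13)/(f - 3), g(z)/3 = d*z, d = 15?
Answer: 10105/72 ≈ 140.35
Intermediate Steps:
g(z) = 45*z (g(z) = 3*(15*z) = 45*z)
y(f, t) = (13 + t)/(-3 + f)
(73 + (g(-5) - 36)*(106 + y(11, -7)))/(-137 - 61) = (73 + (45*(-5) - 36)*(106 + (13 - 7)/(-3 + 11)))/(-137 - 61) = (73 + (-225 - 36)*(106 + 6/8))/(-198) = (73 - 261*(106 + (⅛)*6))*(-1/198) = (73 - 261*(106 + ¾))*(-1/198) = (73 - 261*427/4)*(-1/198) = (73 - 111447/4)*(-1/198) = -111155/4*(-1/198) = 10105/72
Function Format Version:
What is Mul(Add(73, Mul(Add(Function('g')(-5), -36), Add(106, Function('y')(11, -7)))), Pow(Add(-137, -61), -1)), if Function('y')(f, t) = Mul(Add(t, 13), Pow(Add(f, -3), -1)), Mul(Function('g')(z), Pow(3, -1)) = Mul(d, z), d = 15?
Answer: Rational(10105, 72) ≈ 140.35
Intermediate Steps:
Function('g')(z) = Mul(45, z) (Function('g')(z) = Mul(3, Mul(15, z)) = Mul(45, z))
Function('y')(f, t) = Mul(Pow(Add(-3, f), -1), Add(13, t)) (Function('y')(f, t) = Mul(Add(13, t), Pow(Add(-3, f), -1)) = Mul(Pow(Add(-3, f), -1), Add(13, t)))
Mul(Add(73, Mul(Add(Function('g')(-5), -36), Add(106, Function('y')(11, -7)))), Pow(Add(-137, -61), -1)) = Mul(Add(73, Mul(Add(Mul(45, -5), -36), Add(106, Mul(Pow(Add(-3, 11), -1), Add(13, -7))))), Pow(Add(-137, -61), -1)) = Mul(Add(73, Mul(Add(-225, -36), Add(106, Mul(Pow(8, -1), 6)))), Pow(-198, -1)) = Mul(Add(73, Mul(-261, Add(106, Mul(Rational(1, 8), 6)))), Rational(-1, 198)) = Mul(Add(73, Mul(-261, Add(106, Rational(3, 4)))), Rational(-1, 198)) = Mul(Add(73, Mul(-261, Rational(427, 4))), Rational(-1, 198)) = Mul(Add(73, Rational(-111447, 4)), Rational(-1, 198)) = Mul(Rational(-111155, 4), Rational(-1, 198)) = Rational(10105, 72)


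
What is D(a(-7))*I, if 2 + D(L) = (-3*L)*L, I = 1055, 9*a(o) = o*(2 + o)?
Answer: -1349345/27 ≈ -49976.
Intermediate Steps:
a(o) = o*(2 + o)/9 (a(o) = (o*(2 + o))/9 = o*(2 + o)/9)
D(L) = -2 - 3*L² (D(L) = -2 + (-3*L)*L = -2 - 3*L²)
D(a(-7))*I = (-2 - 3*49*(2 - 7)²/81)*1055 = (-2 - 3*((⅑)*(-7)*(-5))²)*1055 = (-2 - 3*(35/9)²)*1055 = (-2 - 3*1225/81)*1055 = (-2 - 1225/27)*1055 = -1279/27*1055 = -1349345/27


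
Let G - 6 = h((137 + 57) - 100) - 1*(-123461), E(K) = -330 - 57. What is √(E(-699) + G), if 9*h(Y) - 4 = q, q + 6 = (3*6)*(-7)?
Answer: 2*√276898/3 ≈ 350.81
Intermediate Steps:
q = -132 (q = -6 + (3*6)*(-7) = -6 + 18*(-7) = -6 - 126 = -132)
E(K) = -387
h(Y) = -128/9 (h(Y) = 4/9 + (⅑)*(-132) = 4/9 - 44/3 = -128/9)
G = 1111075/9 (G = 6 + (-128/9 - 1*(-123461)) = 6 + (-128/9 + 123461) = 6 + 1111021/9 = 1111075/9 ≈ 1.2345e+5)
√(E(-699) + G) = √(-387 + 1111075/9) = √(1107592/9) = 2*√276898/3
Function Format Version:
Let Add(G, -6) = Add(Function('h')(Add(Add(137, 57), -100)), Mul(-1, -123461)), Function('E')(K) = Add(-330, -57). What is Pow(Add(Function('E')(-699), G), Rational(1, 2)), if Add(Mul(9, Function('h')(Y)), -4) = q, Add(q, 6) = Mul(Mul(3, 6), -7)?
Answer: Mul(Rational(2, 3), Pow(276898, Rational(1, 2))) ≈ 350.81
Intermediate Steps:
q = -132 (q = Add(-6, Mul(Mul(3, 6), -7)) = Add(-6, Mul(18, -7)) = Add(-6, -126) = -132)
Function('E')(K) = -387
Function('h')(Y) = Rational(-128, 9) (Function('h')(Y) = Add(Rational(4, 9), Mul(Rational(1, 9), -132)) = Add(Rational(4, 9), Rational(-44, 3)) = Rational(-128, 9))
G = Rational(1111075, 9) (G = Add(6, Add(Rational(-128, 9), Mul(-1, -123461))) = Add(6, Add(Rational(-128, 9), 123461)) = Add(6, Rational(1111021, 9)) = Rational(1111075, 9) ≈ 1.2345e+5)
Pow(Add(Function('E')(-699), G), Rational(1, 2)) = Pow(Add(-387, Rational(1111075, 9)), Rational(1, 2)) = Pow(Rational(1107592, 9), Rational(1, 2)) = Mul(Rational(2, 3), Pow(276898, Rational(1, 2)))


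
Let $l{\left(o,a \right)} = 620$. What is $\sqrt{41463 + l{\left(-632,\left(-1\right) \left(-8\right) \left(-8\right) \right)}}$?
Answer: $\sqrt{42083} \approx 205.14$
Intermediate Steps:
$\sqrt{41463 + l{\left(-632,\left(-1\right) \left(-8\right) \left(-8\right) \right)}} = \sqrt{41463 + 620} = \sqrt{42083}$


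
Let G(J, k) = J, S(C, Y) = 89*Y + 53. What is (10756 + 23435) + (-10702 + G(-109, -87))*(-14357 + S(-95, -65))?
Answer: 217216370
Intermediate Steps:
S(C, Y) = 53 + 89*Y
(10756 + 23435) + (-10702 + G(-109, -87))*(-14357 + S(-95, -65)) = (10756 + 23435) + (-10702 - 109)*(-14357 + (53 + 89*(-65))) = 34191 - 10811*(-14357 + (53 - 5785)) = 34191 - 10811*(-14357 - 5732) = 34191 - 10811*(-20089) = 34191 + 217182179 = 217216370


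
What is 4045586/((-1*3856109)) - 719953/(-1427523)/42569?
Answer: -245840310507952105/234328905456169983 ≈ -1.0491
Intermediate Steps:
4045586/((-1*3856109)) - 719953/(-1427523)/42569 = 4045586/(-3856109) - 719953*(-1/1427523)*(1/42569) = 4045586*(-1/3856109) + (719953/1427523)*(1/42569) = -4045586/3856109 + 719953/60768226587 = -245840310507952105/234328905456169983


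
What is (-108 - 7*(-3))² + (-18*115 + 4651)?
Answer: 10150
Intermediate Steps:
(-108 - 7*(-3))² + (-18*115 + 4651) = (-108 + 21)² + (-2070 + 4651) = (-87)² + 2581 = 7569 + 2581 = 10150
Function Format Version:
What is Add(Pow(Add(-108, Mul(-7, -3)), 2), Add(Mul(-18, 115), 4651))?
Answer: 10150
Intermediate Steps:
Add(Pow(Add(-108, Mul(-7, -3)), 2), Add(Mul(-18, 115), 4651)) = Add(Pow(Add(-108, 21), 2), Add(-2070, 4651)) = Add(Pow(-87, 2), 2581) = Add(7569, 2581) = 10150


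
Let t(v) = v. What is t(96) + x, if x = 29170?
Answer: 29266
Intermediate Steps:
t(96) + x = 96 + 29170 = 29266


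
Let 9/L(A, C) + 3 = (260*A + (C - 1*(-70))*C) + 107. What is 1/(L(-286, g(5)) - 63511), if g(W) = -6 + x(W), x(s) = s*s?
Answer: -72565/4608675724 ≈ -1.5745e-5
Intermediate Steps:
x(s) = s**2
g(W) = -6 + W**2
L(A, C) = 9/(104 + 260*A + C*(70 + C)) (L(A, C) = 9/(-3 + ((260*A + (C - 1*(-70))*C) + 107)) = 9/(-3 + ((260*A + (C + 70)*C) + 107)) = 9/(-3 + ((260*A + (70 + C)*C) + 107)) = 9/(-3 + ((260*A + C*(70 + C)) + 107)) = 9/(-3 + (107 + 260*A + C*(70 + C))) = 9/(104 + 260*A + C*(70 + C)))
1/(L(-286, g(5)) - 63511) = 1/(9/(104 + (-6 + 5**2)**2 + 70*(-6 + 5**2) + 260*(-286)) - 63511) = 1/(9/(104 + (-6 + 25)**2 + 70*(-6 + 25) - 74360) - 63511) = 1/(9/(104 + 19**2 + 70*19 - 74360) - 63511) = 1/(9/(104 + 361 + 1330 - 74360) - 63511) = 1/(9/(-72565) - 63511) = 1/(9*(-1/72565) - 63511) = 1/(-9/72565 - 63511) = 1/(-4608675724/72565) = -72565/4608675724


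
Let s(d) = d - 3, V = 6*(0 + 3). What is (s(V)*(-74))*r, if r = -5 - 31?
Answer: 39960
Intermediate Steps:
r = -36
V = 18 (V = 6*3 = 18)
s(d) = -3 + d
(s(V)*(-74))*r = ((-3 + 18)*(-74))*(-36) = (15*(-74))*(-36) = -1110*(-36) = 39960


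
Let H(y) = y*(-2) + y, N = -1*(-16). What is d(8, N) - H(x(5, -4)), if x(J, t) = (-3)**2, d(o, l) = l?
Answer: 25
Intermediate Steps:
N = 16
x(J, t) = 9
H(y) = -y (H(y) = -2*y + y = -y)
d(8, N) - H(x(5, -4)) = 16 - (-1)*9 = 16 - 1*(-9) = 16 + 9 = 25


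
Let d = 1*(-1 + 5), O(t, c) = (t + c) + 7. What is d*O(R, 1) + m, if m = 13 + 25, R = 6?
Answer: 94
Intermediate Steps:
m = 38
O(t, c) = 7 + c + t (O(t, c) = (c + t) + 7 = 7 + c + t)
d = 4 (d = 1*4 = 4)
d*O(R, 1) + m = 4*(7 + 1 + 6) + 38 = 4*14 + 38 = 56 + 38 = 94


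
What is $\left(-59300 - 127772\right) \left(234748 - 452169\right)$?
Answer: $40673381312$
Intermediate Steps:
$\left(-59300 - 127772\right) \left(234748 - 452169\right) = \left(-187072\right) \left(-217421\right) = 40673381312$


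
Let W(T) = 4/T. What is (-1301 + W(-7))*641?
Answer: -5840151/7 ≈ -8.3431e+5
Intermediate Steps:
(-1301 + W(-7))*641 = (-1301 + 4/(-7))*641 = (-1301 + 4*(-1/7))*641 = (-1301 - 4/7)*641 = -9111/7*641 = -5840151/7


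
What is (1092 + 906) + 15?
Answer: 2013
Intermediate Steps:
(1092 + 906) + 15 = 1998 + 15 = 2013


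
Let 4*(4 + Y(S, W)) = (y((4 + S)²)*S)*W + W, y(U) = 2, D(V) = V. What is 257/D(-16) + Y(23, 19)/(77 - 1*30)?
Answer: -8571/752 ≈ -11.398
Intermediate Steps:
Y(S, W) = -4 + W/4 + S*W/2 (Y(S, W) = -4 + ((2*S)*W + W)/4 = -4 + (2*S*W + W)/4 = -4 + (W + 2*S*W)/4 = -4 + (W/4 + S*W/2) = -4 + W/4 + S*W/2)
257/D(-16) + Y(23, 19)/(77 - 1*30) = 257/(-16) + (-4 + (¼)*19 + (½)*23*19)/(77 - 1*30) = 257*(-1/16) + (-4 + 19/4 + 437/2)/(77 - 30) = -257/16 + (877/4)/47 = -257/16 + (877/4)*(1/47) = -257/16 + 877/188 = -8571/752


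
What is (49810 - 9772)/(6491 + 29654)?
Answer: 40038/36145 ≈ 1.1077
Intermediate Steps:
(49810 - 9772)/(6491 + 29654) = 40038/36145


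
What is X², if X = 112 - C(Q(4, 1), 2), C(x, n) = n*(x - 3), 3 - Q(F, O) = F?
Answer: 14400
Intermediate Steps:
Q(F, O) = 3 - F
C(x, n) = n*(-3 + x)
X = 120 (X = 112 - 2*(-3 + (3 - 1*4)) = 112 - 2*(-3 + (3 - 4)) = 112 - 2*(-3 - 1) = 112 - 2*(-4) = 112 - 1*(-8) = 112 + 8 = 120)
X² = 120² = 14400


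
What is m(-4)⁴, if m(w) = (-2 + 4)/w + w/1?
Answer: 6561/16 ≈ 410.06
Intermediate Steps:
m(w) = w + 2/w (m(w) = 2/w + w*1 = 2/w + w = w + 2/w)
m(-4)⁴ = (-4 + 2/(-4))⁴ = (-4 + 2*(-¼))⁴ = (-4 - ½)⁴ = (-9/2)⁴ = 6561/16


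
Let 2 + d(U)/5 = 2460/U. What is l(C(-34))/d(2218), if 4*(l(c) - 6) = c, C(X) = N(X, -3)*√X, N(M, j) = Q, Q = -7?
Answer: -3327/2470 + 7763*I*√34/19760 ≈ -1.347 + 2.2908*I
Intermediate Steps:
N(M, j) = -7
C(X) = -7*√X
d(U) = -10 + 12300/U (d(U) = -10 + 5*(2460/U) = -10 + 12300/U)
l(c) = 6 + c/4
l(C(-34))/d(2218) = (6 + (-7*I*√34)/4)/(-10 + 12300/2218) = (6 + (-7*I*√34)/4)/(-10 + 12300*(1/2218)) = (6 + (-7*I*√34)/4)/(-10 + 6150/1109) = (6 - 7*I*√34/4)/(-4940/1109) = (6 - 7*I*√34/4)*(-1109/4940) = -3327/2470 + 7763*I*√34/19760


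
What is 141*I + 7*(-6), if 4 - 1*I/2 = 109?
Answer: -29652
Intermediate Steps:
I = -210 (I = 8 - 2*109 = 8 - 218 = -210)
141*I + 7*(-6) = 141*(-210) + 7*(-6) = -29610 - 42 = -29652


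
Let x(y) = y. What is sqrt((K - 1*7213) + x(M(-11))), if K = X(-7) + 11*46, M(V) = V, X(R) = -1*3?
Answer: I*sqrt(6721) ≈ 81.982*I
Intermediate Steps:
X(R) = -3
K = 503 (K = -3 + 11*46 = -3 + 506 = 503)
sqrt((K - 1*7213) + x(M(-11))) = sqrt((503 - 1*7213) - 11) = sqrt((503 - 7213) - 11) = sqrt(-6710 - 11) = sqrt(-6721) = I*sqrt(6721)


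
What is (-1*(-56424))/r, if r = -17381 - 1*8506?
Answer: -18808/8629 ≈ -2.1796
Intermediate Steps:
r = -25887 (r = -17381 - 8506 = -25887)
(-1*(-56424))/r = -1*(-56424)/(-25887) = 56424*(-1/25887) = -18808/8629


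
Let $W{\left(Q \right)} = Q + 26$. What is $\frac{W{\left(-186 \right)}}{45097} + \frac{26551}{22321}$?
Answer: $\frac{91830699}{77431549} \approx 1.186$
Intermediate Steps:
$W{\left(Q \right)} = 26 + Q$
$\frac{W{\left(-186 \right)}}{45097} + \frac{26551}{22321} = \frac{26 - 186}{45097} + \frac{26551}{22321} = \left(-160\right) \frac{1}{45097} + 26551 \cdot \frac{1}{22321} = - \frac{160}{45097} + \frac{26551}{22321} = \frac{91830699}{77431549}$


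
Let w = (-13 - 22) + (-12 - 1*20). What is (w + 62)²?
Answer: 25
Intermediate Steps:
w = -67 (w = -35 + (-12 - 20) = -35 - 32 = -67)
(w + 62)² = (-67 + 62)² = (-5)² = 25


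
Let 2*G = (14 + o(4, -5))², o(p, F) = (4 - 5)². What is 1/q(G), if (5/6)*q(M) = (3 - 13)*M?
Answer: -1/1350 ≈ -0.00074074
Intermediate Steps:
o(p, F) = 1 (o(p, F) = (-1)² = 1)
G = 225/2 (G = (14 + 1)²/2 = (½)*15² = (½)*225 = 225/2 ≈ 112.50)
q(M) = -12*M (q(M) = 6*((3 - 13)*M)/5 = 6*(-10*M)/5 = -12*M)
1/q(G) = 1/(-12*225/2) = 1/(-1350) = -1/1350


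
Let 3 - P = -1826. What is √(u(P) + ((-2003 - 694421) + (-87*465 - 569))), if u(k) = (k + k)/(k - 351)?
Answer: I*√402734487577/739 ≈ 858.75*I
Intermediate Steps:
P = 1829 (P = 3 - 1*(-1826) = 3 + 1826 = 1829)
u(k) = 2*k/(-351 + k) (u(k) = (2*k)/(-351 + k) = 2*k/(-351 + k))
√(u(P) + ((-2003 - 694421) + (-87*465 - 569))) = √(2*1829/(-351 + 1829) + ((-2003 - 694421) + (-87*465 - 569))) = √(2*1829/1478 + (-696424 + (-40455 - 569))) = √(2*1829*(1/1478) + (-696424 - 41024)) = √(1829/739 - 737448) = √(-544972243/739) = I*√402734487577/739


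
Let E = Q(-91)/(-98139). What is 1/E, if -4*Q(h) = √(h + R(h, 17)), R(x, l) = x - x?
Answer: -392556*I*√91/91 ≈ -41151.0*I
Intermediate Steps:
R(x, l) = 0
Q(h) = -√h/4 (Q(h) = -√(h + 0)/4 = -√h/4)
E = I*√91/392556 (E = -I*√91/4/(-98139) = -I*√91/4*(-1/98139) = I*√91/392556 ≈ 2.4301e-5*I)
1/E = 1/(I*√91/392556) = -392556*I*√91/91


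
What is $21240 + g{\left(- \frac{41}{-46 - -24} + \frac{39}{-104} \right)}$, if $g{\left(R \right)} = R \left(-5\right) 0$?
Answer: $21240$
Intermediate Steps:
$g{\left(R \right)} = 0$ ($g{\left(R \right)} = - 5 R 0 = 0$)
$21240 + g{\left(- \frac{41}{-46 - -24} + \frac{39}{-104} \right)} = 21240 + 0 = 21240$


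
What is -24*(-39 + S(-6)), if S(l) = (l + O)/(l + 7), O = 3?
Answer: 1008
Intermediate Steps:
S(l) = (3 + l)/(7 + l) (S(l) = (l + 3)/(l + 7) = (3 + l)/(7 + l))
-24*(-39 + S(-6)) = -24*(-39 + (3 - 6)/(7 - 6)) = -24*(-39 - 3/1) = -24*(-39 + 1*(-3)) = -24*(-39 - 3) = -24*(-42) = 1008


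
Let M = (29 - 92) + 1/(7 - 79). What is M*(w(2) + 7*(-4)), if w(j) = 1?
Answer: 13611/8 ≈ 1701.4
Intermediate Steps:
M = -4537/72 (M = -63 + 1/(-72) = -63 - 1/72 = -4537/72 ≈ -63.014)
M*(w(2) + 7*(-4)) = -4537*(1 + 7*(-4))/72 = -4537*(1 - 28)/72 = -4537/72*(-27) = 13611/8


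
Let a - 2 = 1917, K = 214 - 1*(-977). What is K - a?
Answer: -728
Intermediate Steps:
K = 1191 (K = 214 + 977 = 1191)
a = 1919 (a = 2 + 1917 = 1919)
K - a = 1191 - 1*1919 = 1191 - 1919 = -728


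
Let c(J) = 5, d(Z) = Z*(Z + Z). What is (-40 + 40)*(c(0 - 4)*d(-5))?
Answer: 0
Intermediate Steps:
d(Z) = 2*Z² (d(Z) = Z*(2*Z) = 2*Z²)
(-40 + 40)*(c(0 - 4)*d(-5)) = (-40 + 40)*(5*(2*(-5)²)) = 0*(5*(2*25)) = 0*(5*50) = 0*250 = 0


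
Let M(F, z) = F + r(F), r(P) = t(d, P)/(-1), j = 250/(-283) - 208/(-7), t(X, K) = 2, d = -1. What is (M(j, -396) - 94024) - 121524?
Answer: -426947436/1981 ≈ -2.1552e+5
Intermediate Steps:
j = 57114/1981 (j = 250*(-1/283) - 208*(-⅐) = -250/283 + 208/7 = 57114/1981 ≈ 28.831)
r(P) = -2 (r(P) = 2/(-1) = 2*(-1) = -2)
M(F, z) = -2 + F (M(F, z) = F - 2 = -2 + F)
(M(j, -396) - 94024) - 121524 = ((-2 + 57114/1981) - 94024) - 121524 = (53152/1981 - 94024) - 121524 = -186208392/1981 - 121524 = -426947436/1981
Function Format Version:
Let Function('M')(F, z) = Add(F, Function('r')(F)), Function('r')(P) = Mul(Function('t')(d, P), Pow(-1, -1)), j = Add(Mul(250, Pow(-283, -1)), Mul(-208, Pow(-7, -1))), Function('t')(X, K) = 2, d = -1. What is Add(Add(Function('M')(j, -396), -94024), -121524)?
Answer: Rational(-426947436, 1981) ≈ -2.1552e+5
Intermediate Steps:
j = Rational(57114, 1981) (j = Add(Mul(250, Rational(-1, 283)), Mul(-208, Rational(-1, 7))) = Add(Rational(-250, 283), Rational(208, 7)) = Rational(57114, 1981) ≈ 28.831)
Function('r')(P) = -2 (Function('r')(P) = Mul(2, Pow(-1, -1)) = Mul(2, -1) = -2)
Function('M')(F, z) = Add(-2, F) (Function('M')(F, z) = Add(F, -2) = Add(-2, F))
Add(Add(Function('M')(j, -396), -94024), -121524) = Add(Add(Add(-2, Rational(57114, 1981)), -94024), -121524) = Add(Add(Rational(53152, 1981), -94024), -121524) = Add(Rational(-186208392, 1981), -121524) = Rational(-426947436, 1981)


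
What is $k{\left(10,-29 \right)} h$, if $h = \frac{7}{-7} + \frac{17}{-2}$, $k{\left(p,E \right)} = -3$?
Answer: $\frac{57}{2} \approx 28.5$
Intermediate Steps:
$h = - \frac{19}{2}$ ($h = 7 \left(- \frac{1}{7}\right) + 17 \left(- \frac{1}{2}\right) = -1 - \frac{17}{2} = - \frac{19}{2} \approx -9.5$)
$k{\left(10,-29 \right)} h = \left(-3\right) \left(- \frac{19}{2}\right) = \frac{57}{2}$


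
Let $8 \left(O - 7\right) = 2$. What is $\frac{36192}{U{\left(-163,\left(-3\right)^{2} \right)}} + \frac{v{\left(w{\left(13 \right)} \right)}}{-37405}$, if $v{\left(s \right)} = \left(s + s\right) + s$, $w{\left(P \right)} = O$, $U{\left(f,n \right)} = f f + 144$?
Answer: $\frac{5412723009}{3996799060} \approx 1.3543$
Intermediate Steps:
$U{\left(f,n \right)} = 144 + f^{2}$ ($U{\left(f,n \right)} = f^{2} + 144 = 144 + f^{2}$)
$O = \frac{29}{4}$ ($O = 7 + \frac{1}{8} \cdot 2 = 7 + \frac{1}{4} = \frac{29}{4} \approx 7.25$)
$w{\left(P \right)} = \frac{29}{4}$
$v{\left(s \right)} = 3 s$ ($v{\left(s \right)} = 2 s + s = 3 s$)
$\frac{36192}{U{\left(-163,\left(-3\right)^{2} \right)}} + \frac{v{\left(w{\left(13 \right)} \right)}}{-37405} = \frac{36192}{144 + \left(-163\right)^{2}} + \frac{3 \cdot \frac{29}{4}}{-37405} = \frac{36192}{144 + 26569} + \frac{87}{4} \left(- \frac{1}{37405}\right) = \frac{36192}{26713} - \frac{87}{149620} = \frac{5412723009}{3996799060}$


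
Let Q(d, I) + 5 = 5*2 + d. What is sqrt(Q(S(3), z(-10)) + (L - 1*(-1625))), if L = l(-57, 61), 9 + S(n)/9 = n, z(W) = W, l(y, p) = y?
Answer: 7*sqrt(31) ≈ 38.974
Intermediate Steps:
S(n) = -81 + 9*n
Q(d, I) = 5 + d (Q(d, I) = -5 + (5*2 + d) = -5 + (10 + d) = 5 + d)
L = -57
sqrt(Q(S(3), z(-10)) + (L - 1*(-1625))) = sqrt((5 + (-81 + 9*3)) + (-57 - 1*(-1625))) = sqrt((5 + (-81 + 27)) + (-57 + 1625)) = sqrt((5 - 54) + 1568) = sqrt(-49 + 1568) = sqrt(1519) = 7*sqrt(31)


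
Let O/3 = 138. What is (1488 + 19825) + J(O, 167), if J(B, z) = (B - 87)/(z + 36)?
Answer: 4326866/203 ≈ 21315.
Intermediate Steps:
O = 414 (O = 3*138 = 414)
J(B, z) = (-87 + B)/(36 + z)
(1488 + 19825) + J(O, 167) = (1488 + 19825) + (-87 + 414)/(36 + 167) = 21313 + 327/203 = 4326866/203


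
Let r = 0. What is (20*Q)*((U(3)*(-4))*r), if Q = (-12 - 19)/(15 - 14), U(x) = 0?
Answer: 0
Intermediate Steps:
Q = -31 (Q = -31/1 = -31*1 = -31)
(20*Q)*((U(3)*(-4))*r) = (20*(-31))*((0*(-4))*0) = -0*0 = -620*0 = 0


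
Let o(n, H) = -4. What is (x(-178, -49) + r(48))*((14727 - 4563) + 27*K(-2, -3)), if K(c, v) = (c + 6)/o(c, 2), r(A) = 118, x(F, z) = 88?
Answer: 2088222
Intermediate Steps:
K(c, v) = -3/2 - c/4 (K(c, v) = (c + 6)/(-4) = -(6 + c)/4 = -3/2 - c/4)
(x(-178, -49) + r(48))*((14727 - 4563) + 27*K(-2, -3)) = (88 + 118)*((14727 - 4563) + 27*(-3/2 - ¼*(-2))) = 206*(10164 + 27*(-3/2 + ½)) = 206*(10164 + 27*(-1)) = 206*(10164 - 27) = 206*10137 = 2088222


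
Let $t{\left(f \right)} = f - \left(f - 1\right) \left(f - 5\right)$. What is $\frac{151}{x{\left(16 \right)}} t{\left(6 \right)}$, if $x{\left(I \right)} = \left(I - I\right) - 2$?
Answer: $- \frac{151}{2} \approx -75.5$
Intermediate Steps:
$x{\left(I \right)} = -2$ ($x{\left(I \right)} = 0 - 2 = -2$)
$t{\left(f \right)} = f - \left(-1 + f\right) \left(-5 + f\right)$
$\frac{151}{x{\left(16 \right)}} t{\left(6 \right)} = \frac{151}{-2} \left(-5 - 6^{2} + 7 \cdot 6\right) = 151 \left(- \frac{1}{2}\right) \left(-5 - 36 + 42\right) = - \frac{151 \left(-5 - 36 + 42\right)}{2} = \left(- \frac{151}{2}\right) 1 = - \frac{151}{2}$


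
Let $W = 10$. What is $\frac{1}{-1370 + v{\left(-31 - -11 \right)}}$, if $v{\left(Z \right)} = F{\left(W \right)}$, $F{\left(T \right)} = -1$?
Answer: $- \frac{1}{1371} \approx -0.00072939$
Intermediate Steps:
$v{\left(Z \right)} = -1$
$\frac{1}{-1370 + v{\left(-31 - -11 \right)}} = \frac{1}{-1370 - 1} = \frac{1}{-1371} = - \frac{1}{1371}$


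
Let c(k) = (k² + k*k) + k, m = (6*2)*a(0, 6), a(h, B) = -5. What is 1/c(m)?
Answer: 1/7140 ≈ 0.00014006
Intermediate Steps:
m = -60 (m = (6*2)*(-5) = 12*(-5) = -60)
c(k) = k + 2*k² (c(k) = (k² + k²) + k = 2*k² + k = k + 2*k²)
1/c(m) = 1/(-60*(1 + 2*(-60))) = 1/(-60*(1 - 120)) = 1/(-60*(-119)) = 1/7140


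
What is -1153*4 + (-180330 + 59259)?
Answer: -125683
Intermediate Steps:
-1153*4 + (-180330 + 59259) = -4612 - 121071 = -125683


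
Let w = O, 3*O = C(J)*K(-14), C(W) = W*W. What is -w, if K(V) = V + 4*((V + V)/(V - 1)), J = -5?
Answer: 490/9 ≈ 54.444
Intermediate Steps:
C(W) = W**2
K(V) = V + 8*V/(-1 + V) (K(V) = V + 4*((2*V)/(-1 + V)) = V + 4*(2*V/(-1 + V)) = V + 8*V/(-1 + V))
O = -490/9 (O = ((-5)**2*(-14*(7 - 14)/(-1 - 14)))/3 = (25*(-14*(-7)/(-15)))/3 = (25*(-14*(-1/15)*(-7)))/3 = (25*(-98/15))/3 = (1/3)*(-490/3) = -490/9 ≈ -54.444)
w = -490/9 ≈ -54.444
-w = -1*(-490/9) = 490/9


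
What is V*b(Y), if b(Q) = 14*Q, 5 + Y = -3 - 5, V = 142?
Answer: -25844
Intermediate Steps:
Y = -13 (Y = -5 + (-3 - 5) = -5 - 8 = -13)
V*b(Y) = 142*(14*(-13)) = 142*(-182) = -25844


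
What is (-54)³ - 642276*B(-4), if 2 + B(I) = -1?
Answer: 1769364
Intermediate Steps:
B(I) = -3 (B(I) = -2 - 1 = -3)
(-54)³ - 642276*B(-4) = (-54)³ - 642276*(-3) = -157464 + 1926828 = 1769364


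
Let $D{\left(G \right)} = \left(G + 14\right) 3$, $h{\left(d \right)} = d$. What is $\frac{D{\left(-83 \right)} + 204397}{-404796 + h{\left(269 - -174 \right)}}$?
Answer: $- \frac{204190}{404353} \approx -0.50498$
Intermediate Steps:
$D{\left(G \right)} = 42 + 3 G$ ($D{\left(G \right)} = \left(14 + G\right) 3 = 42 + 3 G$)
$\frac{D{\left(-83 \right)} + 204397}{-404796 + h{\left(269 - -174 \right)}} = \frac{\left(42 + 3 \left(-83\right)\right) + 204397}{-404796 + \left(269 - -174\right)} = \frac{\left(42 - 249\right) + 204397}{-404796 + \left(269 + 174\right)} = \frac{-207 + 204397}{-404796 + 443} = \frac{204190}{-404353} = 204190 \left(- \frac{1}{404353}\right) = - \frac{204190}{404353}$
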